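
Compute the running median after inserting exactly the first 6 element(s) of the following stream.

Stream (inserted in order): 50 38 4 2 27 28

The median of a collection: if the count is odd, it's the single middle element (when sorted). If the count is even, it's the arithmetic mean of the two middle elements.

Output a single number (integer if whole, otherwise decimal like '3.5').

Answer: 27.5

Derivation:
Step 1: insert 50 -> lo=[50] (size 1, max 50) hi=[] (size 0) -> median=50
Step 2: insert 38 -> lo=[38] (size 1, max 38) hi=[50] (size 1, min 50) -> median=44
Step 3: insert 4 -> lo=[4, 38] (size 2, max 38) hi=[50] (size 1, min 50) -> median=38
Step 4: insert 2 -> lo=[2, 4] (size 2, max 4) hi=[38, 50] (size 2, min 38) -> median=21
Step 5: insert 27 -> lo=[2, 4, 27] (size 3, max 27) hi=[38, 50] (size 2, min 38) -> median=27
Step 6: insert 28 -> lo=[2, 4, 27] (size 3, max 27) hi=[28, 38, 50] (size 3, min 28) -> median=27.5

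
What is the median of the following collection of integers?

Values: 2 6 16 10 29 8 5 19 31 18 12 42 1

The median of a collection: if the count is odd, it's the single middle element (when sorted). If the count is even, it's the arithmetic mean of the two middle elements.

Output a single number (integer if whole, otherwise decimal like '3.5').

Step 1: insert 2 -> lo=[2] (size 1, max 2) hi=[] (size 0) -> median=2
Step 2: insert 6 -> lo=[2] (size 1, max 2) hi=[6] (size 1, min 6) -> median=4
Step 3: insert 16 -> lo=[2, 6] (size 2, max 6) hi=[16] (size 1, min 16) -> median=6
Step 4: insert 10 -> lo=[2, 6] (size 2, max 6) hi=[10, 16] (size 2, min 10) -> median=8
Step 5: insert 29 -> lo=[2, 6, 10] (size 3, max 10) hi=[16, 29] (size 2, min 16) -> median=10
Step 6: insert 8 -> lo=[2, 6, 8] (size 3, max 8) hi=[10, 16, 29] (size 3, min 10) -> median=9
Step 7: insert 5 -> lo=[2, 5, 6, 8] (size 4, max 8) hi=[10, 16, 29] (size 3, min 10) -> median=8
Step 8: insert 19 -> lo=[2, 5, 6, 8] (size 4, max 8) hi=[10, 16, 19, 29] (size 4, min 10) -> median=9
Step 9: insert 31 -> lo=[2, 5, 6, 8, 10] (size 5, max 10) hi=[16, 19, 29, 31] (size 4, min 16) -> median=10
Step 10: insert 18 -> lo=[2, 5, 6, 8, 10] (size 5, max 10) hi=[16, 18, 19, 29, 31] (size 5, min 16) -> median=13
Step 11: insert 12 -> lo=[2, 5, 6, 8, 10, 12] (size 6, max 12) hi=[16, 18, 19, 29, 31] (size 5, min 16) -> median=12
Step 12: insert 42 -> lo=[2, 5, 6, 8, 10, 12] (size 6, max 12) hi=[16, 18, 19, 29, 31, 42] (size 6, min 16) -> median=14
Step 13: insert 1 -> lo=[1, 2, 5, 6, 8, 10, 12] (size 7, max 12) hi=[16, 18, 19, 29, 31, 42] (size 6, min 16) -> median=12

Answer: 12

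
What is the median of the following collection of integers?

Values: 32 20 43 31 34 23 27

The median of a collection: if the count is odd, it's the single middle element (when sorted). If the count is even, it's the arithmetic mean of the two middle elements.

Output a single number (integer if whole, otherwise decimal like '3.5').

Step 1: insert 32 -> lo=[32] (size 1, max 32) hi=[] (size 0) -> median=32
Step 2: insert 20 -> lo=[20] (size 1, max 20) hi=[32] (size 1, min 32) -> median=26
Step 3: insert 43 -> lo=[20, 32] (size 2, max 32) hi=[43] (size 1, min 43) -> median=32
Step 4: insert 31 -> lo=[20, 31] (size 2, max 31) hi=[32, 43] (size 2, min 32) -> median=31.5
Step 5: insert 34 -> lo=[20, 31, 32] (size 3, max 32) hi=[34, 43] (size 2, min 34) -> median=32
Step 6: insert 23 -> lo=[20, 23, 31] (size 3, max 31) hi=[32, 34, 43] (size 3, min 32) -> median=31.5
Step 7: insert 27 -> lo=[20, 23, 27, 31] (size 4, max 31) hi=[32, 34, 43] (size 3, min 32) -> median=31

Answer: 31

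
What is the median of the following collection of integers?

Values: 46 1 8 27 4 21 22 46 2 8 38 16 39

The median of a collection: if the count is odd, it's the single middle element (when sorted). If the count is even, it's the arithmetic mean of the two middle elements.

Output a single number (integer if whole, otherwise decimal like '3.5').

Answer: 21

Derivation:
Step 1: insert 46 -> lo=[46] (size 1, max 46) hi=[] (size 0) -> median=46
Step 2: insert 1 -> lo=[1] (size 1, max 1) hi=[46] (size 1, min 46) -> median=23.5
Step 3: insert 8 -> lo=[1, 8] (size 2, max 8) hi=[46] (size 1, min 46) -> median=8
Step 4: insert 27 -> lo=[1, 8] (size 2, max 8) hi=[27, 46] (size 2, min 27) -> median=17.5
Step 5: insert 4 -> lo=[1, 4, 8] (size 3, max 8) hi=[27, 46] (size 2, min 27) -> median=8
Step 6: insert 21 -> lo=[1, 4, 8] (size 3, max 8) hi=[21, 27, 46] (size 3, min 21) -> median=14.5
Step 7: insert 22 -> lo=[1, 4, 8, 21] (size 4, max 21) hi=[22, 27, 46] (size 3, min 22) -> median=21
Step 8: insert 46 -> lo=[1, 4, 8, 21] (size 4, max 21) hi=[22, 27, 46, 46] (size 4, min 22) -> median=21.5
Step 9: insert 2 -> lo=[1, 2, 4, 8, 21] (size 5, max 21) hi=[22, 27, 46, 46] (size 4, min 22) -> median=21
Step 10: insert 8 -> lo=[1, 2, 4, 8, 8] (size 5, max 8) hi=[21, 22, 27, 46, 46] (size 5, min 21) -> median=14.5
Step 11: insert 38 -> lo=[1, 2, 4, 8, 8, 21] (size 6, max 21) hi=[22, 27, 38, 46, 46] (size 5, min 22) -> median=21
Step 12: insert 16 -> lo=[1, 2, 4, 8, 8, 16] (size 6, max 16) hi=[21, 22, 27, 38, 46, 46] (size 6, min 21) -> median=18.5
Step 13: insert 39 -> lo=[1, 2, 4, 8, 8, 16, 21] (size 7, max 21) hi=[22, 27, 38, 39, 46, 46] (size 6, min 22) -> median=21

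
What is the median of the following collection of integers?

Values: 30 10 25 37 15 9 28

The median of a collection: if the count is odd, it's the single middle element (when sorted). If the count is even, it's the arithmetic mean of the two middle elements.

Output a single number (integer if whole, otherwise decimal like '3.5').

Step 1: insert 30 -> lo=[30] (size 1, max 30) hi=[] (size 0) -> median=30
Step 2: insert 10 -> lo=[10] (size 1, max 10) hi=[30] (size 1, min 30) -> median=20
Step 3: insert 25 -> lo=[10, 25] (size 2, max 25) hi=[30] (size 1, min 30) -> median=25
Step 4: insert 37 -> lo=[10, 25] (size 2, max 25) hi=[30, 37] (size 2, min 30) -> median=27.5
Step 5: insert 15 -> lo=[10, 15, 25] (size 3, max 25) hi=[30, 37] (size 2, min 30) -> median=25
Step 6: insert 9 -> lo=[9, 10, 15] (size 3, max 15) hi=[25, 30, 37] (size 3, min 25) -> median=20
Step 7: insert 28 -> lo=[9, 10, 15, 25] (size 4, max 25) hi=[28, 30, 37] (size 3, min 28) -> median=25

Answer: 25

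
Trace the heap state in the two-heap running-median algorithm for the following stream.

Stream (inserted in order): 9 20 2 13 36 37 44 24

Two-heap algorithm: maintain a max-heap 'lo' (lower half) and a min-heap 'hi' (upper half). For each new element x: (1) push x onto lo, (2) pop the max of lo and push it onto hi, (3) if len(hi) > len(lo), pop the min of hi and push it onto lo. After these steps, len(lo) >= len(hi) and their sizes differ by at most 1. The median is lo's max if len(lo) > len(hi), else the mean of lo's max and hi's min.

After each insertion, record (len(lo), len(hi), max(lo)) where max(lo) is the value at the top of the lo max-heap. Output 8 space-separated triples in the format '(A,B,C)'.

Answer: (1,0,9) (1,1,9) (2,1,9) (2,2,9) (3,2,13) (3,3,13) (4,3,20) (4,4,20)

Derivation:
Step 1: insert 9 -> lo=[9] hi=[] -> (len(lo)=1, len(hi)=0, max(lo)=9)
Step 2: insert 20 -> lo=[9] hi=[20] -> (len(lo)=1, len(hi)=1, max(lo)=9)
Step 3: insert 2 -> lo=[2, 9] hi=[20] -> (len(lo)=2, len(hi)=1, max(lo)=9)
Step 4: insert 13 -> lo=[2, 9] hi=[13, 20] -> (len(lo)=2, len(hi)=2, max(lo)=9)
Step 5: insert 36 -> lo=[2, 9, 13] hi=[20, 36] -> (len(lo)=3, len(hi)=2, max(lo)=13)
Step 6: insert 37 -> lo=[2, 9, 13] hi=[20, 36, 37] -> (len(lo)=3, len(hi)=3, max(lo)=13)
Step 7: insert 44 -> lo=[2, 9, 13, 20] hi=[36, 37, 44] -> (len(lo)=4, len(hi)=3, max(lo)=20)
Step 8: insert 24 -> lo=[2, 9, 13, 20] hi=[24, 36, 37, 44] -> (len(lo)=4, len(hi)=4, max(lo)=20)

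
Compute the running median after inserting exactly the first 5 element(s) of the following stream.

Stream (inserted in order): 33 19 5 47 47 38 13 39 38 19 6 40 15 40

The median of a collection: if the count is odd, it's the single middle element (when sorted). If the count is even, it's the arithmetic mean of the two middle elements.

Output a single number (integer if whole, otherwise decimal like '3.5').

Step 1: insert 33 -> lo=[33] (size 1, max 33) hi=[] (size 0) -> median=33
Step 2: insert 19 -> lo=[19] (size 1, max 19) hi=[33] (size 1, min 33) -> median=26
Step 3: insert 5 -> lo=[5, 19] (size 2, max 19) hi=[33] (size 1, min 33) -> median=19
Step 4: insert 47 -> lo=[5, 19] (size 2, max 19) hi=[33, 47] (size 2, min 33) -> median=26
Step 5: insert 47 -> lo=[5, 19, 33] (size 3, max 33) hi=[47, 47] (size 2, min 47) -> median=33

Answer: 33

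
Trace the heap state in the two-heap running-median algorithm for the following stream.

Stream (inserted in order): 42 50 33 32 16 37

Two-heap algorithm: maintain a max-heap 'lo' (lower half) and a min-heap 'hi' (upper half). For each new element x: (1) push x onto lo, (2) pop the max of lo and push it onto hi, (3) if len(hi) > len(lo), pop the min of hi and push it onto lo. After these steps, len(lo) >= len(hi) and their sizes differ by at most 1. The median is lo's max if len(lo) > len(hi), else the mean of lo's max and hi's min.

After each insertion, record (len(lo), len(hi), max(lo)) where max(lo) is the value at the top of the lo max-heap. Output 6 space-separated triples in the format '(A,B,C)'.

Answer: (1,0,42) (1,1,42) (2,1,42) (2,2,33) (3,2,33) (3,3,33)

Derivation:
Step 1: insert 42 -> lo=[42] hi=[] -> (len(lo)=1, len(hi)=0, max(lo)=42)
Step 2: insert 50 -> lo=[42] hi=[50] -> (len(lo)=1, len(hi)=1, max(lo)=42)
Step 3: insert 33 -> lo=[33, 42] hi=[50] -> (len(lo)=2, len(hi)=1, max(lo)=42)
Step 4: insert 32 -> lo=[32, 33] hi=[42, 50] -> (len(lo)=2, len(hi)=2, max(lo)=33)
Step 5: insert 16 -> lo=[16, 32, 33] hi=[42, 50] -> (len(lo)=3, len(hi)=2, max(lo)=33)
Step 6: insert 37 -> lo=[16, 32, 33] hi=[37, 42, 50] -> (len(lo)=3, len(hi)=3, max(lo)=33)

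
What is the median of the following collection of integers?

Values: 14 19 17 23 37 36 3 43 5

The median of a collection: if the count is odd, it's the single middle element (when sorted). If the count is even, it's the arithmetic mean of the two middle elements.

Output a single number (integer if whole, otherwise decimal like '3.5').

Step 1: insert 14 -> lo=[14] (size 1, max 14) hi=[] (size 0) -> median=14
Step 2: insert 19 -> lo=[14] (size 1, max 14) hi=[19] (size 1, min 19) -> median=16.5
Step 3: insert 17 -> lo=[14, 17] (size 2, max 17) hi=[19] (size 1, min 19) -> median=17
Step 4: insert 23 -> lo=[14, 17] (size 2, max 17) hi=[19, 23] (size 2, min 19) -> median=18
Step 5: insert 37 -> lo=[14, 17, 19] (size 3, max 19) hi=[23, 37] (size 2, min 23) -> median=19
Step 6: insert 36 -> lo=[14, 17, 19] (size 3, max 19) hi=[23, 36, 37] (size 3, min 23) -> median=21
Step 7: insert 3 -> lo=[3, 14, 17, 19] (size 4, max 19) hi=[23, 36, 37] (size 3, min 23) -> median=19
Step 8: insert 43 -> lo=[3, 14, 17, 19] (size 4, max 19) hi=[23, 36, 37, 43] (size 4, min 23) -> median=21
Step 9: insert 5 -> lo=[3, 5, 14, 17, 19] (size 5, max 19) hi=[23, 36, 37, 43] (size 4, min 23) -> median=19

Answer: 19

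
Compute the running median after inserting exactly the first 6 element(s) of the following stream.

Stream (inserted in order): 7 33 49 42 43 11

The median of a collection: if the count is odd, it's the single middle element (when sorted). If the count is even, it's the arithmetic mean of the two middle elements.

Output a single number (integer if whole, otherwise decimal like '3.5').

Step 1: insert 7 -> lo=[7] (size 1, max 7) hi=[] (size 0) -> median=7
Step 2: insert 33 -> lo=[7] (size 1, max 7) hi=[33] (size 1, min 33) -> median=20
Step 3: insert 49 -> lo=[7, 33] (size 2, max 33) hi=[49] (size 1, min 49) -> median=33
Step 4: insert 42 -> lo=[7, 33] (size 2, max 33) hi=[42, 49] (size 2, min 42) -> median=37.5
Step 5: insert 43 -> lo=[7, 33, 42] (size 3, max 42) hi=[43, 49] (size 2, min 43) -> median=42
Step 6: insert 11 -> lo=[7, 11, 33] (size 3, max 33) hi=[42, 43, 49] (size 3, min 42) -> median=37.5

Answer: 37.5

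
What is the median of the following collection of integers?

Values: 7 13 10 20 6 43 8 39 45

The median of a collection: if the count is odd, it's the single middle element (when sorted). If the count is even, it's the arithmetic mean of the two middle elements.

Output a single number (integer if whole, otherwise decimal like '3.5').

Step 1: insert 7 -> lo=[7] (size 1, max 7) hi=[] (size 0) -> median=7
Step 2: insert 13 -> lo=[7] (size 1, max 7) hi=[13] (size 1, min 13) -> median=10
Step 3: insert 10 -> lo=[7, 10] (size 2, max 10) hi=[13] (size 1, min 13) -> median=10
Step 4: insert 20 -> lo=[7, 10] (size 2, max 10) hi=[13, 20] (size 2, min 13) -> median=11.5
Step 5: insert 6 -> lo=[6, 7, 10] (size 3, max 10) hi=[13, 20] (size 2, min 13) -> median=10
Step 6: insert 43 -> lo=[6, 7, 10] (size 3, max 10) hi=[13, 20, 43] (size 3, min 13) -> median=11.5
Step 7: insert 8 -> lo=[6, 7, 8, 10] (size 4, max 10) hi=[13, 20, 43] (size 3, min 13) -> median=10
Step 8: insert 39 -> lo=[6, 7, 8, 10] (size 4, max 10) hi=[13, 20, 39, 43] (size 4, min 13) -> median=11.5
Step 9: insert 45 -> lo=[6, 7, 8, 10, 13] (size 5, max 13) hi=[20, 39, 43, 45] (size 4, min 20) -> median=13

Answer: 13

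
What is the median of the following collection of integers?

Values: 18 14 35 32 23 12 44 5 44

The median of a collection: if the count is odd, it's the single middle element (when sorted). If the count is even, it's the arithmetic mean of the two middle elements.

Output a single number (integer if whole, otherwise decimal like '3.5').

Answer: 23

Derivation:
Step 1: insert 18 -> lo=[18] (size 1, max 18) hi=[] (size 0) -> median=18
Step 2: insert 14 -> lo=[14] (size 1, max 14) hi=[18] (size 1, min 18) -> median=16
Step 3: insert 35 -> lo=[14, 18] (size 2, max 18) hi=[35] (size 1, min 35) -> median=18
Step 4: insert 32 -> lo=[14, 18] (size 2, max 18) hi=[32, 35] (size 2, min 32) -> median=25
Step 5: insert 23 -> lo=[14, 18, 23] (size 3, max 23) hi=[32, 35] (size 2, min 32) -> median=23
Step 6: insert 12 -> lo=[12, 14, 18] (size 3, max 18) hi=[23, 32, 35] (size 3, min 23) -> median=20.5
Step 7: insert 44 -> lo=[12, 14, 18, 23] (size 4, max 23) hi=[32, 35, 44] (size 3, min 32) -> median=23
Step 8: insert 5 -> lo=[5, 12, 14, 18] (size 4, max 18) hi=[23, 32, 35, 44] (size 4, min 23) -> median=20.5
Step 9: insert 44 -> lo=[5, 12, 14, 18, 23] (size 5, max 23) hi=[32, 35, 44, 44] (size 4, min 32) -> median=23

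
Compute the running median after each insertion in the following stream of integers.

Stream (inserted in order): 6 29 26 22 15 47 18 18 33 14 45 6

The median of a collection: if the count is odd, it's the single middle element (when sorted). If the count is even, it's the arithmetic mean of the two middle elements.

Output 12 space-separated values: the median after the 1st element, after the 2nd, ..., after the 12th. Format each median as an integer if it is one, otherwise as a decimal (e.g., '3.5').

Step 1: insert 6 -> lo=[6] (size 1, max 6) hi=[] (size 0) -> median=6
Step 2: insert 29 -> lo=[6] (size 1, max 6) hi=[29] (size 1, min 29) -> median=17.5
Step 3: insert 26 -> lo=[6, 26] (size 2, max 26) hi=[29] (size 1, min 29) -> median=26
Step 4: insert 22 -> lo=[6, 22] (size 2, max 22) hi=[26, 29] (size 2, min 26) -> median=24
Step 5: insert 15 -> lo=[6, 15, 22] (size 3, max 22) hi=[26, 29] (size 2, min 26) -> median=22
Step 6: insert 47 -> lo=[6, 15, 22] (size 3, max 22) hi=[26, 29, 47] (size 3, min 26) -> median=24
Step 7: insert 18 -> lo=[6, 15, 18, 22] (size 4, max 22) hi=[26, 29, 47] (size 3, min 26) -> median=22
Step 8: insert 18 -> lo=[6, 15, 18, 18] (size 4, max 18) hi=[22, 26, 29, 47] (size 4, min 22) -> median=20
Step 9: insert 33 -> lo=[6, 15, 18, 18, 22] (size 5, max 22) hi=[26, 29, 33, 47] (size 4, min 26) -> median=22
Step 10: insert 14 -> lo=[6, 14, 15, 18, 18] (size 5, max 18) hi=[22, 26, 29, 33, 47] (size 5, min 22) -> median=20
Step 11: insert 45 -> lo=[6, 14, 15, 18, 18, 22] (size 6, max 22) hi=[26, 29, 33, 45, 47] (size 5, min 26) -> median=22
Step 12: insert 6 -> lo=[6, 6, 14, 15, 18, 18] (size 6, max 18) hi=[22, 26, 29, 33, 45, 47] (size 6, min 22) -> median=20

Answer: 6 17.5 26 24 22 24 22 20 22 20 22 20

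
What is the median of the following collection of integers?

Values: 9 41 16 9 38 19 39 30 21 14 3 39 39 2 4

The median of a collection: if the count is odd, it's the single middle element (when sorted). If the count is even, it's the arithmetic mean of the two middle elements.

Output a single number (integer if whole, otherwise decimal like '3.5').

Answer: 19

Derivation:
Step 1: insert 9 -> lo=[9] (size 1, max 9) hi=[] (size 0) -> median=9
Step 2: insert 41 -> lo=[9] (size 1, max 9) hi=[41] (size 1, min 41) -> median=25
Step 3: insert 16 -> lo=[9, 16] (size 2, max 16) hi=[41] (size 1, min 41) -> median=16
Step 4: insert 9 -> lo=[9, 9] (size 2, max 9) hi=[16, 41] (size 2, min 16) -> median=12.5
Step 5: insert 38 -> lo=[9, 9, 16] (size 3, max 16) hi=[38, 41] (size 2, min 38) -> median=16
Step 6: insert 19 -> lo=[9, 9, 16] (size 3, max 16) hi=[19, 38, 41] (size 3, min 19) -> median=17.5
Step 7: insert 39 -> lo=[9, 9, 16, 19] (size 4, max 19) hi=[38, 39, 41] (size 3, min 38) -> median=19
Step 8: insert 30 -> lo=[9, 9, 16, 19] (size 4, max 19) hi=[30, 38, 39, 41] (size 4, min 30) -> median=24.5
Step 9: insert 21 -> lo=[9, 9, 16, 19, 21] (size 5, max 21) hi=[30, 38, 39, 41] (size 4, min 30) -> median=21
Step 10: insert 14 -> lo=[9, 9, 14, 16, 19] (size 5, max 19) hi=[21, 30, 38, 39, 41] (size 5, min 21) -> median=20
Step 11: insert 3 -> lo=[3, 9, 9, 14, 16, 19] (size 6, max 19) hi=[21, 30, 38, 39, 41] (size 5, min 21) -> median=19
Step 12: insert 39 -> lo=[3, 9, 9, 14, 16, 19] (size 6, max 19) hi=[21, 30, 38, 39, 39, 41] (size 6, min 21) -> median=20
Step 13: insert 39 -> lo=[3, 9, 9, 14, 16, 19, 21] (size 7, max 21) hi=[30, 38, 39, 39, 39, 41] (size 6, min 30) -> median=21
Step 14: insert 2 -> lo=[2, 3, 9, 9, 14, 16, 19] (size 7, max 19) hi=[21, 30, 38, 39, 39, 39, 41] (size 7, min 21) -> median=20
Step 15: insert 4 -> lo=[2, 3, 4, 9, 9, 14, 16, 19] (size 8, max 19) hi=[21, 30, 38, 39, 39, 39, 41] (size 7, min 21) -> median=19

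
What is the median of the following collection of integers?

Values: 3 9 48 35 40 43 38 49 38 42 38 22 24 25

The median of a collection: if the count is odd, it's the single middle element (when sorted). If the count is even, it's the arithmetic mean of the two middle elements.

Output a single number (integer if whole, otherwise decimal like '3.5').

Answer: 38

Derivation:
Step 1: insert 3 -> lo=[3] (size 1, max 3) hi=[] (size 0) -> median=3
Step 2: insert 9 -> lo=[3] (size 1, max 3) hi=[9] (size 1, min 9) -> median=6
Step 3: insert 48 -> lo=[3, 9] (size 2, max 9) hi=[48] (size 1, min 48) -> median=9
Step 4: insert 35 -> lo=[3, 9] (size 2, max 9) hi=[35, 48] (size 2, min 35) -> median=22
Step 5: insert 40 -> lo=[3, 9, 35] (size 3, max 35) hi=[40, 48] (size 2, min 40) -> median=35
Step 6: insert 43 -> lo=[3, 9, 35] (size 3, max 35) hi=[40, 43, 48] (size 3, min 40) -> median=37.5
Step 7: insert 38 -> lo=[3, 9, 35, 38] (size 4, max 38) hi=[40, 43, 48] (size 3, min 40) -> median=38
Step 8: insert 49 -> lo=[3, 9, 35, 38] (size 4, max 38) hi=[40, 43, 48, 49] (size 4, min 40) -> median=39
Step 9: insert 38 -> lo=[3, 9, 35, 38, 38] (size 5, max 38) hi=[40, 43, 48, 49] (size 4, min 40) -> median=38
Step 10: insert 42 -> lo=[3, 9, 35, 38, 38] (size 5, max 38) hi=[40, 42, 43, 48, 49] (size 5, min 40) -> median=39
Step 11: insert 38 -> lo=[3, 9, 35, 38, 38, 38] (size 6, max 38) hi=[40, 42, 43, 48, 49] (size 5, min 40) -> median=38
Step 12: insert 22 -> lo=[3, 9, 22, 35, 38, 38] (size 6, max 38) hi=[38, 40, 42, 43, 48, 49] (size 6, min 38) -> median=38
Step 13: insert 24 -> lo=[3, 9, 22, 24, 35, 38, 38] (size 7, max 38) hi=[38, 40, 42, 43, 48, 49] (size 6, min 38) -> median=38
Step 14: insert 25 -> lo=[3, 9, 22, 24, 25, 35, 38] (size 7, max 38) hi=[38, 38, 40, 42, 43, 48, 49] (size 7, min 38) -> median=38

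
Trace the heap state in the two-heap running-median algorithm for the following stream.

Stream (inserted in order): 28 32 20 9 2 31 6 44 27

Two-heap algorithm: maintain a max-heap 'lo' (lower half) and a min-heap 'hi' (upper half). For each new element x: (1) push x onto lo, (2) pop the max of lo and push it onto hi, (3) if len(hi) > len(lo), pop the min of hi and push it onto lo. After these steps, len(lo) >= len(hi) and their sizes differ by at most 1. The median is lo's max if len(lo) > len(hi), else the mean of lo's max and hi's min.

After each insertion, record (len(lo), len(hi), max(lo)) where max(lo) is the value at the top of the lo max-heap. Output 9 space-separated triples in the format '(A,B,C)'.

Step 1: insert 28 -> lo=[28] hi=[] -> (len(lo)=1, len(hi)=0, max(lo)=28)
Step 2: insert 32 -> lo=[28] hi=[32] -> (len(lo)=1, len(hi)=1, max(lo)=28)
Step 3: insert 20 -> lo=[20, 28] hi=[32] -> (len(lo)=2, len(hi)=1, max(lo)=28)
Step 4: insert 9 -> lo=[9, 20] hi=[28, 32] -> (len(lo)=2, len(hi)=2, max(lo)=20)
Step 5: insert 2 -> lo=[2, 9, 20] hi=[28, 32] -> (len(lo)=3, len(hi)=2, max(lo)=20)
Step 6: insert 31 -> lo=[2, 9, 20] hi=[28, 31, 32] -> (len(lo)=3, len(hi)=3, max(lo)=20)
Step 7: insert 6 -> lo=[2, 6, 9, 20] hi=[28, 31, 32] -> (len(lo)=4, len(hi)=3, max(lo)=20)
Step 8: insert 44 -> lo=[2, 6, 9, 20] hi=[28, 31, 32, 44] -> (len(lo)=4, len(hi)=4, max(lo)=20)
Step 9: insert 27 -> lo=[2, 6, 9, 20, 27] hi=[28, 31, 32, 44] -> (len(lo)=5, len(hi)=4, max(lo)=27)

Answer: (1,0,28) (1,1,28) (2,1,28) (2,2,20) (3,2,20) (3,3,20) (4,3,20) (4,4,20) (5,4,27)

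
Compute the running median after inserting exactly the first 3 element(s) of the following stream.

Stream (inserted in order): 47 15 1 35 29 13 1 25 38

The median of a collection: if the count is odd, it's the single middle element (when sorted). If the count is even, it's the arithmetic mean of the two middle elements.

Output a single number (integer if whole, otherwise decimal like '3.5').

Step 1: insert 47 -> lo=[47] (size 1, max 47) hi=[] (size 0) -> median=47
Step 2: insert 15 -> lo=[15] (size 1, max 15) hi=[47] (size 1, min 47) -> median=31
Step 3: insert 1 -> lo=[1, 15] (size 2, max 15) hi=[47] (size 1, min 47) -> median=15

Answer: 15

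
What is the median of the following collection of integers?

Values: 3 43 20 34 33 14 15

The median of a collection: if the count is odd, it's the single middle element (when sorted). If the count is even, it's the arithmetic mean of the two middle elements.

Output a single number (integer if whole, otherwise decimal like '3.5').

Step 1: insert 3 -> lo=[3] (size 1, max 3) hi=[] (size 0) -> median=3
Step 2: insert 43 -> lo=[3] (size 1, max 3) hi=[43] (size 1, min 43) -> median=23
Step 3: insert 20 -> lo=[3, 20] (size 2, max 20) hi=[43] (size 1, min 43) -> median=20
Step 4: insert 34 -> lo=[3, 20] (size 2, max 20) hi=[34, 43] (size 2, min 34) -> median=27
Step 5: insert 33 -> lo=[3, 20, 33] (size 3, max 33) hi=[34, 43] (size 2, min 34) -> median=33
Step 6: insert 14 -> lo=[3, 14, 20] (size 3, max 20) hi=[33, 34, 43] (size 3, min 33) -> median=26.5
Step 7: insert 15 -> lo=[3, 14, 15, 20] (size 4, max 20) hi=[33, 34, 43] (size 3, min 33) -> median=20

Answer: 20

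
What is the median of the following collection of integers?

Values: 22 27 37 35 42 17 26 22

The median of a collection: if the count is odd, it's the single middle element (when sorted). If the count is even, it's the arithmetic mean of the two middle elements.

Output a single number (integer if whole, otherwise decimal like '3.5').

Step 1: insert 22 -> lo=[22] (size 1, max 22) hi=[] (size 0) -> median=22
Step 2: insert 27 -> lo=[22] (size 1, max 22) hi=[27] (size 1, min 27) -> median=24.5
Step 3: insert 37 -> lo=[22, 27] (size 2, max 27) hi=[37] (size 1, min 37) -> median=27
Step 4: insert 35 -> lo=[22, 27] (size 2, max 27) hi=[35, 37] (size 2, min 35) -> median=31
Step 5: insert 42 -> lo=[22, 27, 35] (size 3, max 35) hi=[37, 42] (size 2, min 37) -> median=35
Step 6: insert 17 -> lo=[17, 22, 27] (size 3, max 27) hi=[35, 37, 42] (size 3, min 35) -> median=31
Step 7: insert 26 -> lo=[17, 22, 26, 27] (size 4, max 27) hi=[35, 37, 42] (size 3, min 35) -> median=27
Step 8: insert 22 -> lo=[17, 22, 22, 26] (size 4, max 26) hi=[27, 35, 37, 42] (size 4, min 27) -> median=26.5

Answer: 26.5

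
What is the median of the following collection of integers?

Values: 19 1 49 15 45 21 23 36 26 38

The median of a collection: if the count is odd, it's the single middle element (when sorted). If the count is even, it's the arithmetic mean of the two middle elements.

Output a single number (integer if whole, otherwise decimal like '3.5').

Step 1: insert 19 -> lo=[19] (size 1, max 19) hi=[] (size 0) -> median=19
Step 2: insert 1 -> lo=[1] (size 1, max 1) hi=[19] (size 1, min 19) -> median=10
Step 3: insert 49 -> lo=[1, 19] (size 2, max 19) hi=[49] (size 1, min 49) -> median=19
Step 4: insert 15 -> lo=[1, 15] (size 2, max 15) hi=[19, 49] (size 2, min 19) -> median=17
Step 5: insert 45 -> lo=[1, 15, 19] (size 3, max 19) hi=[45, 49] (size 2, min 45) -> median=19
Step 6: insert 21 -> lo=[1, 15, 19] (size 3, max 19) hi=[21, 45, 49] (size 3, min 21) -> median=20
Step 7: insert 23 -> lo=[1, 15, 19, 21] (size 4, max 21) hi=[23, 45, 49] (size 3, min 23) -> median=21
Step 8: insert 36 -> lo=[1, 15, 19, 21] (size 4, max 21) hi=[23, 36, 45, 49] (size 4, min 23) -> median=22
Step 9: insert 26 -> lo=[1, 15, 19, 21, 23] (size 5, max 23) hi=[26, 36, 45, 49] (size 4, min 26) -> median=23
Step 10: insert 38 -> lo=[1, 15, 19, 21, 23] (size 5, max 23) hi=[26, 36, 38, 45, 49] (size 5, min 26) -> median=24.5

Answer: 24.5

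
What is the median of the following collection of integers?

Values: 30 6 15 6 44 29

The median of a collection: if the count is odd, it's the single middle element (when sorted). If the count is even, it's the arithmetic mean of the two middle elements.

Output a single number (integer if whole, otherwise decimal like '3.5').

Answer: 22

Derivation:
Step 1: insert 30 -> lo=[30] (size 1, max 30) hi=[] (size 0) -> median=30
Step 2: insert 6 -> lo=[6] (size 1, max 6) hi=[30] (size 1, min 30) -> median=18
Step 3: insert 15 -> lo=[6, 15] (size 2, max 15) hi=[30] (size 1, min 30) -> median=15
Step 4: insert 6 -> lo=[6, 6] (size 2, max 6) hi=[15, 30] (size 2, min 15) -> median=10.5
Step 5: insert 44 -> lo=[6, 6, 15] (size 3, max 15) hi=[30, 44] (size 2, min 30) -> median=15
Step 6: insert 29 -> lo=[6, 6, 15] (size 3, max 15) hi=[29, 30, 44] (size 3, min 29) -> median=22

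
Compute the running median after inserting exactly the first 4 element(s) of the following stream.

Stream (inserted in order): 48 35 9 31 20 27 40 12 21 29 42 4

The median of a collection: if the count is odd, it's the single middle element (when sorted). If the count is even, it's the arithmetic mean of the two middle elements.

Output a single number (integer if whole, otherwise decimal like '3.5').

Step 1: insert 48 -> lo=[48] (size 1, max 48) hi=[] (size 0) -> median=48
Step 2: insert 35 -> lo=[35] (size 1, max 35) hi=[48] (size 1, min 48) -> median=41.5
Step 3: insert 9 -> lo=[9, 35] (size 2, max 35) hi=[48] (size 1, min 48) -> median=35
Step 4: insert 31 -> lo=[9, 31] (size 2, max 31) hi=[35, 48] (size 2, min 35) -> median=33

Answer: 33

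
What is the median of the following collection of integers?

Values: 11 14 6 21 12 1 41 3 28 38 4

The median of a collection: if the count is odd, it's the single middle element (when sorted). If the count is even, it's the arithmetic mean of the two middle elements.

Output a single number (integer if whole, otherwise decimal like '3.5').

Answer: 12

Derivation:
Step 1: insert 11 -> lo=[11] (size 1, max 11) hi=[] (size 0) -> median=11
Step 2: insert 14 -> lo=[11] (size 1, max 11) hi=[14] (size 1, min 14) -> median=12.5
Step 3: insert 6 -> lo=[6, 11] (size 2, max 11) hi=[14] (size 1, min 14) -> median=11
Step 4: insert 21 -> lo=[6, 11] (size 2, max 11) hi=[14, 21] (size 2, min 14) -> median=12.5
Step 5: insert 12 -> lo=[6, 11, 12] (size 3, max 12) hi=[14, 21] (size 2, min 14) -> median=12
Step 6: insert 1 -> lo=[1, 6, 11] (size 3, max 11) hi=[12, 14, 21] (size 3, min 12) -> median=11.5
Step 7: insert 41 -> lo=[1, 6, 11, 12] (size 4, max 12) hi=[14, 21, 41] (size 3, min 14) -> median=12
Step 8: insert 3 -> lo=[1, 3, 6, 11] (size 4, max 11) hi=[12, 14, 21, 41] (size 4, min 12) -> median=11.5
Step 9: insert 28 -> lo=[1, 3, 6, 11, 12] (size 5, max 12) hi=[14, 21, 28, 41] (size 4, min 14) -> median=12
Step 10: insert 38 -> lo=[1, 3, 6, 11, 12] (size 5, max 12) hi=[14, 21, 28, 38, 41] (size 5, min 14) -> median=13
Step 11: insert 4 -> lo=[1, 3, 4, 6, 11, 12] (size 6, max 12) hi=[14, 21, 28, 38, 41] (size 5, min 14) -> median=12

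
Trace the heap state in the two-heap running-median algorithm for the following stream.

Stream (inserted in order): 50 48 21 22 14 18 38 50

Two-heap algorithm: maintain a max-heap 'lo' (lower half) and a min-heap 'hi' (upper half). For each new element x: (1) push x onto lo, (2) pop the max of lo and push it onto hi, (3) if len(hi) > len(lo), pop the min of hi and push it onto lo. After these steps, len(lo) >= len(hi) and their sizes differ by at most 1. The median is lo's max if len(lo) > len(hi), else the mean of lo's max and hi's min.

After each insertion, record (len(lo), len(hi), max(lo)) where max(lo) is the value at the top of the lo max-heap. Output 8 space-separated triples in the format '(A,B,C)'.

Answer: (1,0,50) (1,1,48) (2,1,48) (2,2,22) (3,2,22) (3,3,21) (4,3,22) (4,4,22)

Derivation:
Step 1: insert 50 -> lo=[50] hi=[] -> (len(lo)=1, len(hi)=0, max(lo)=50)
Step 2: insert 48 -> lo=[48] hi=[50] -> (len(lo)=1, len(hi)=1, max(lo)=48)
Step 3: insert 21 -> lo=[21, 48] hi=[50] -> (len(lo)=2, len(hi)=1, max(lo)=48)
Step 4: insert 22 -> lo=[21, 22] hi=[48, 50] -> (len(lo)=2, len(hi)=2, max(lo)=22)
Step 5: insert 14 -> lo=[14, 21, 22] hi=[48, 50] -> (len(lo)=3, len(hi)=2, max(lo)=22)
Step 6: insert 18 -> lo=[14, 18, 21] hi=[22, 48, 50] -> (len(lo)=3, len(hi)=3, max(lo)=21)
Step 7: insert 38 -> lo=[14, 18, 21, 22] hi=[38, 48, 50] -> (len(lo)=4, len(hi)=3, max(lo)=22)
Step 8: insert 50 -> lo=[14, 18, 21, 22] hi=[38, 48, 50, 50] -> (len(lo)=4, len(hi)=4, max(lo)=22)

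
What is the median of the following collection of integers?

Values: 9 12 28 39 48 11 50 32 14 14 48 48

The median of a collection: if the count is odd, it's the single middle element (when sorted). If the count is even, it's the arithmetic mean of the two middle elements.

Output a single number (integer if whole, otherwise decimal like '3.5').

Step 1: insert 9 -> lo=[9] (size 1, max 9) hi=[] (size 0) -> median=9
Step 2: insert 12 -> lo=[9] (size 1, max 9) hi=[12] (size 1, min 12) -> median=10.5
Step 3: insert 28 -> lo=[9, 12] (size 2, max 12) hi=[28] (size 1, min 28) -> median=12
Step 4: insert 39 -> lo=[9, 12] (size 2, max 12) hi=[28, 39] (size 2, min 28) -> median=20
Step 5: insert 48 -> lo=[9, 12, 28] (size 3, max 28) hi=[39, 48] (size 2, min 39) -> median=28
Step 6: insert 11 -> lo=[9, 11, 12] (size 3, max 12) hi=[28, 39, 48] (size 3, min 28) -> median=20
Step 7: insert 50 -> lo=[9, 11, 12, 28] (size 4, max 28) hi=[39, 48, 50] (size 3, min 39) -> median=28
Step 8: insert 32 -> lo=[9, 11, 12, 28] (size 4, max 28) hi=[32, 39, 48, 50] (size 4, min 32) -> median=30
Step 9: insert 14 -> lo=[9, 11, 12, 14, 28] (size 5, max 28) hi=[32, 39, 48, 50] (size 4, min 32) -> median=28
Step 10: insert 14 -> lo=[9, 11, 12, 14, 14] (size 5, max 14) hi=[28, 32, 39, 48, 50] (size 5, min 28) -> median=21
Step 11: insert 48 -> lo=[9, 11, 12, 14, 14, 28] (size 6, max 28) hi=[32, 39, 48, 48, 50] (size 5, min 32) -> median=28
Step 12: insert 48 -> lo=[9, 11, 12, 14, 14, 28] (size 6, max 28) hi=[32, 39, 48, 48, 48, 50] (size 6, min 32) -> median=30

Answer: 30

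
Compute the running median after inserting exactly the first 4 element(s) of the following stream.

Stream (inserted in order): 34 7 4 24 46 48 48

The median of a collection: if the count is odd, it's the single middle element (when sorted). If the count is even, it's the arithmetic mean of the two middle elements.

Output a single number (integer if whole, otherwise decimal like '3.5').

Step 1: insert 34 -> lo=[34] (size 1, max 34) hi=[] (size 0) -> median=34
Step 2: insert 7 -> lo=[7] (size 1, max 7) hi=[34] (size 1, min 34) -> median=20.5
Step 3: insert 4 -> lo=[4, 7] (size 2, max 7) hi=[34] (size 1, min 34) -> median=7
Step 4: insert 24 -> lo=[4, 7] (size 2, max 7) hi=[24, 34] (size 2, min 24) -> median=15.5

Answer: 15.5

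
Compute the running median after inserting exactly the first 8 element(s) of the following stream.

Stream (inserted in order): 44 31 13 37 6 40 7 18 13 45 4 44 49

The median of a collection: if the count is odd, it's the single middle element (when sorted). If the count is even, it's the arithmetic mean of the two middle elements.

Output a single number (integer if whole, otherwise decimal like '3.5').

Step 1: insert 44 -> lo=[44] (size 1, max 44) hi=[] (size 0) -> median=44
Step 2: insert 31 -> lo=[31] (size 1, max 31) hi=[44] (size 1, min 44) -> median=37.5
Step 3: insert 13 -> lo=[13, 31] (size 2, max 31) hi=[44] (size 1, min 44) -> median=31
Step 4: insert 37 -> lo=[13, 31] (size 2, max 31) hi=[37, 44] (size 2, min 37) -> median=34
Step 5: insert 6 -> lo=[6, 13, 31] (size 3, max 31) hi=[37, 44] (size 2, min 37) -> median=31
Step 6: insert 40 -> lo=[6, 13, 31] (size 3, max 31) hi=[37, 40, 44] (size 3, min 37) -> median=34
Step 7: insert 7 -> lo=[6, 7, 13, 31] (size 4, max 31) hi=[37, 40, 44] (size 3, min 37) -> median=31
Step 8: insert 18 -> lo=[6, 7, 13, 18] (size 4, max 18) hi=[31, 37, 40, 44] (size 4, min 31) -> median=24.5

Answer: 24.5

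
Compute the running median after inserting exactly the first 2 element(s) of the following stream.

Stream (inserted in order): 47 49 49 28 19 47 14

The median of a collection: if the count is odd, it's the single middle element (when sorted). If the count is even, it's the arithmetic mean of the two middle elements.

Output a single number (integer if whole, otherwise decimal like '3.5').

Step 1: insert 47 -> lo=[47] (size 1, max 47) hi=[] (size 0) -> median=47
Step 2: insert 49 -> lo=[47] (size 1, max 47) hi=[49] (size 1, min 49) -> median=48

Answer: 48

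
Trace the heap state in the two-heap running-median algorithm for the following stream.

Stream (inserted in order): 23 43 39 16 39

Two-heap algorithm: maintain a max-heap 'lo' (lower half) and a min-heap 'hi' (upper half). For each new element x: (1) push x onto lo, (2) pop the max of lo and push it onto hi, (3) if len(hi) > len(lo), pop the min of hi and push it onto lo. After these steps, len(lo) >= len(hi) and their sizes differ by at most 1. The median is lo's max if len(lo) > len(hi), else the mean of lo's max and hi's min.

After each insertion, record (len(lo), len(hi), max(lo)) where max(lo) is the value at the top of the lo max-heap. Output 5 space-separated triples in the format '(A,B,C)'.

Answer: (1,0,23) (1,1,23) (2,1,39) (2,2,23) (3,2,39)

Derivation:
Step 1: insert 23 -> lo=[23] hi=[] -> (len(lo)=1, len(hi)=0, max(lo)=23)
Step 2: insert 43 -> lo=[23] hi=[43] -> (len(lo)=1, len(hi)=1, max(lo)=23)
Step 3: insert 39 -> lo=[23, 39] hi=[43] -> (len(lo)=2, len(hi)=1, max(lo)=39)
Step 4: insert 16 -> lo=[16, 23] hi=[39, 43] -> (len(lo)=2, len(hi)=2, max(lo)=23)
Step 5: insert 39 -> lo=[16, 23, 39] hi=[39, 43] -> (len(lo)=3, len(hi)=2, max(lo)=39)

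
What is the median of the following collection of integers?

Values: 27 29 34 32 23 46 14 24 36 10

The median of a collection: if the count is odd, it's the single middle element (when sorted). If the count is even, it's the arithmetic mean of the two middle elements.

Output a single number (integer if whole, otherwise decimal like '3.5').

Answer: 28

Derivation:
Step 1: insert 27 -> lo=[27] (size 1, max 27) hi=[] (size 0) -> median=27
Step 2: insert 29 -> lo=[27] (size 1, max 27) hi=[29] (size 1, min 29) -> median=28
Step 3: insert 34 -> lo=[27, 29] (size 2, max 29) hi=[34] (size 1, min 34) -> median=29
Step 4: insert 32 -> lo=[27, 29] (size 2, max 29) hi=[32, 34] (size 2, min 32) -> median=30.5
Step 5: insert 23 -> lo=[23, 27, 29] (size 3, max 29) hi=[32, 34] (size 2, min 32) -> median=29
Step 6: insert 46 -> lo=[23, 27, 29] (size 3, max 29) hi=[32, 34, 46] (size 3, min 32) -> median=30.5
Step 7: insert 14 -> lo=[14, 23, 27, 29] (size 4, max 29) hi=[32, 34, 46] (size 3, min 32) -> median=29
Step 8: insert 24 -> lo=[14, 23, 24, 27] (size 4, max 27) hi=[29, 32, 34, 46] (size 4, min 29) -> median=28
Step 9: insert 36 -> lo=[14, 23, 24, 27, 29] (size 5, max 29) hi=[32, 34, 36, 46] (size 4, min 32) -> median=29
Step 10: insert 10 -> lo=[10, 14, 23, 24, 27] (size 5, max 27) hi=[29, 32, 34, 36, 46] (size 5, min 29) -> median=28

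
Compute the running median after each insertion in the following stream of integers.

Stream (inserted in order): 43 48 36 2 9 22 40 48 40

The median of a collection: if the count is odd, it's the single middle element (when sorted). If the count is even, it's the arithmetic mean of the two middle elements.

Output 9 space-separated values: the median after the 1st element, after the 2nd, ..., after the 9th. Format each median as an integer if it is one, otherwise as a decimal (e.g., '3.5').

Step 1: insert 43 -> lo=[43] (size 1, max 43) hi=[] (size 0) -> median=43
Step 2: insert 48 -> lo=[43] (size 1, max 43) hi=[48] (size 1, min 48) -> median=45.5
Step 3: insert 36 -> lo=[36, 43] (size 2, max 43) hi=[48] (size 1, min 48) -> median=43
Step 4: insert 2 -> lo=[2, 36] (size 2, max 36) hi=[43, 48] (size 2, min 43) -> median=39.5
Step 5: insert 9 -> lo=[2, 9, 36] (size 3, max 36) hi=[43, 48] (size 2, min 43) -> median=36
Step 6: insert 22 -> lo=[2, 9, 22] (size 3, max 22) hi=[36, 43, 48] (size 3, min 36) -> median=29
Step 7: insert 40 -> lo=[2, 9, 22, 36] (size 4, max 36) hi=[40, 43, 48] (size 3, min 40) -> median=36
Step 8: insert 48 -> lo=[2, 9, 22, 36] (size 4, max 36) hi=[40, 43, 48, 48] (size 4, min 40) -> median=38
Step 9: insert 40 -> lo=[2, 9, 22, 36, 40] (size 5, max 40) hi=[40, 43, 48, 48] (size 4, min 40) -> median=40

Answer: 43 45.5 43 39.5 36 29 36 38 40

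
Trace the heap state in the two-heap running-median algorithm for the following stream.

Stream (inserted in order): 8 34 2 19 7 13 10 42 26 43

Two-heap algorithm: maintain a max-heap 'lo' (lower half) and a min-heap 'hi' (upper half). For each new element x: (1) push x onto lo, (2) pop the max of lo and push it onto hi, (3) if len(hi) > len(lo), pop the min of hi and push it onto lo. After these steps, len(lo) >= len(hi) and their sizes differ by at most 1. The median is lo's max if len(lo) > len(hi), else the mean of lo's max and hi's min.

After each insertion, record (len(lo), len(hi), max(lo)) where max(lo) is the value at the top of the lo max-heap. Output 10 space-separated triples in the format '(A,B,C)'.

Step 1: insert 8 -> lo=[8] hi=[] -> (len(lo)=1, len(hi)=0, max(lo)=8)
Step 2: insert 34 -> lo=[8] hi=[34] -> (len(lo)=1, len(hi)=1, max(lo)=8)
Step 3: insert 2 -> lo=[2, 8] hi=[34] -> (len(lo)=2, len(hi)=1, max(lo)=8)
Step 4: insert 19 -> lo=[2, 8] hi=[19, 34] -> (len(lo)=2, len(hi)=2, max(lo)=8)
Step 5: insert 7 -> lo=[2, 7, 8] hi=[19, 34] -> (len(lo)=3, len(hi)=2, max(lo)=8)
Step 6: insert 13 -> lo=[2, 7, 8] hi=[13, 19, 34] -> (len(lo)=3, len(hi)=3, max(lo)=8)
Step 7: insert 10 -> lo=[2, 7, 8, 10] hi=[13, 19, 34] -> (len(lo)=4, len(hi)=3, max(lo)=10)
Step 8: insert 42 -> lo=[2, 7, 8, 10] hi=[13, 19, 34, 42] -> (len(lo)=4, len(hi)=4, max(lo)=10)
Step 9: insert 26 -> lo=[2, 7, 8, 10, 13] hi=[19, 26, 34, 42] -> (len(lo)=5, len(hi)=4, max(lo)=13)
Step 10: insert 43 -> lo=[2, 7, 8, 10, 13] hi=[19, 26, 34, 42, 43] -> (len(lo)=5, len(hi)=5, max(lo)=13)

Answer: (1,0,8) (1,1,8) (2,1,8) (2,2,8) (3,2,8) (3,3,8) (4,3,10) (4,4,10) (5,4,13) (5,5,13)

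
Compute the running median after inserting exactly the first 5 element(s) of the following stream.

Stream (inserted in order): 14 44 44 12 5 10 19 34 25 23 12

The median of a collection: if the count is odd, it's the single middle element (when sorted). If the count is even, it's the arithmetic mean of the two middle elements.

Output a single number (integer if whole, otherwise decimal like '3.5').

Step 1: insert 14 -> lo=[14] (size 1, max 14) hi=[] (size 0) -> median=14
Step 2: insert 44 -> lo=[14] (size 1, max 14) hi=[44] (size 1, min 44) -> median=29
Step 3: insert 44 -> lo=[14, 44] (size 2, max 44) hi=[44] (size 1, min 44) -> median=44
Step 4: insert 12 -> lo=[12, 14] (size 2, max 14) hi=[44, 44] (size 2, min 44) -> median=29
Step 5: insert 5 -> lo=[5, 12, 14] (size 3, max 14) hi=[44, 44] (size 2, min 44) -> median=14

Answer: 14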